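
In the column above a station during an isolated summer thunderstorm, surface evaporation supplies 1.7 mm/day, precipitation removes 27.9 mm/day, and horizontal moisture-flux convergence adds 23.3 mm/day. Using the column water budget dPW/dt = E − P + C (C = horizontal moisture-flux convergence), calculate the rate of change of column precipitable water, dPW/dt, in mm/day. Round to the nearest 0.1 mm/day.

dPW/dt = E − P + C = 1.7 − 27.9 + (23.3) = -2.9 mm/day.

dPW/dt ≈ -2.9 mm/day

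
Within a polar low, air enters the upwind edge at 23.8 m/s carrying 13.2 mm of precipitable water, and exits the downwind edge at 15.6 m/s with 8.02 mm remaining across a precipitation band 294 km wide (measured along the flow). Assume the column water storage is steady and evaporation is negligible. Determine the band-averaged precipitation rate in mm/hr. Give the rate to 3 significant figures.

R ≈ 2.31 mm/hr

Column moisture flux per unit crosswind length is F = V × PW.
Inflow: F_in = 23.8 × 13.2 = 314.16 mm·m/s
Outflow: F_out = 15.6 × 8.02 = 125.112 mm·m/s
Steady-state rate R = (F_in − F_out)/L = (314.16 − 125.112) / 294000 m = 6.430e-04 mm/s.
R = 6.430e-04 × 3600 = 2.31 mm/hr.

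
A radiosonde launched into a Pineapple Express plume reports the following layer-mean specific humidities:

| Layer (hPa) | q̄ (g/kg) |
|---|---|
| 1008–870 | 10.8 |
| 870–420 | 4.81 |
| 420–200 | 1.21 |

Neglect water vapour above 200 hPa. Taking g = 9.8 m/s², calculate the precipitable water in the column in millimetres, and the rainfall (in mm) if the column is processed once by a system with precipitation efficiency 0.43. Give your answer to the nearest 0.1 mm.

Precipitable water is the column-integrated vapour mass per unit area: PW = (1/g) Σ q̄ Δp, with q in kg/kg and Δp in Pa (1 kg/m² of water = 1 mm).
Layer 1008–870 hPa: Δp = 138 hPa = 13800 Pa, q̄ = 0.0108 kg/kg → 0.0108 × 13800 / 9.8 = 15.21 mm
Layer 870–420 hPa: Δp = 450 hPa = 45000 Pa, q̄ = 0.00481 kg/kg → 0.00481 × 45000 / 9.8 = 22.09 mm
Layer 420–200 hPa: Δp = 220 hPa = 22000 Pa, q̄ = 0.00121 kg/kg → 0.00121 × 22000 / 9.8 = 2.72 mm
PW = 15.21 + 22.09 + 2.72 = 40.02 ≈ 40.0 mm.
Rainfall = ε × PW = 0.43 × 40.0 = 17.2 mm.

PW ≈ 40.0 mm; rainfall ≈ 17.2 mm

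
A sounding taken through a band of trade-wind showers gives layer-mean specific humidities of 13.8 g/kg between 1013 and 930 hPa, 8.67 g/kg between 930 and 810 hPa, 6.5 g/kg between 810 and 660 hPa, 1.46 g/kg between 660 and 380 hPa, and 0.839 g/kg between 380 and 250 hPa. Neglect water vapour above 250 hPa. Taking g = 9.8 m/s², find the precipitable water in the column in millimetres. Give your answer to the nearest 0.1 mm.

PW ≈ 37.5 mm

Precipitable water is the column-integrated vapour mass per unit area: PW = (1/g) Σ q̄ Δp, with q in kg/kg and Δp in Pa (1 kg/m² of water = 1 mm).
Layer 1013–930 hPa: Δp = 83 hPa = 8300 Pa, q̄ = 0.0138 kg/kg → 0.0138 × 8300 / 9.8 = 11.69 mm
Layer 930–810 hPa: Δp = 120 hPa = 12000 Pa, q̄ = 0.00867 kg/kg → 0.00867 × 12000 / 9.8 = 10.62 mm
Layer 810–660 hPa: Δp = 150 hPa = 15000 Pa, q̄ = 0.0065 kg/kg → 0.0065 × 15000 / 9.8 = 9.95 mm
Layer 660–380 hPa: Δp = 280 hPa = 28000 Pa, q̄ = 0.00146 kg/kg → 0.00146 × 28000 / 9.8 = 4.17 mm
Layer 380–250 hPa: Δp = 130 hPa = 13000 Pa, q̄ = 0.000839 kg/kg → 0.000839 × 13000 / 9.8 = 1.11 mm
PW = 11.69 + 10.62 + 9.95 + 4.17 + 1.11 = 37.54 ≈ 37.5 mm.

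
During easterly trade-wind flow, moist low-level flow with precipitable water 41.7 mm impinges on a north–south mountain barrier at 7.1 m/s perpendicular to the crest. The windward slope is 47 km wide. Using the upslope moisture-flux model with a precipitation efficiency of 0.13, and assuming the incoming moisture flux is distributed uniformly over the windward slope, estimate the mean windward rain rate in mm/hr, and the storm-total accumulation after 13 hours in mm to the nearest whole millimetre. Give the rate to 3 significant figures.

Incoming column moisture flux per unit ridge length: F = V × PW = 7.1 × 41.7 = 296.07 mm·m/s.
Spread over the 47 km slope with efficiency ε = 0.13: R = ε·F/W = 0.13 × 296.07 / 47000 m = 8.189e-04 mm/s.
R = 8.189e-04 × 3600 = 2.95 mm/hr.
Over 13 h: total = 2.95 × 13 = 38.35 ≈ 38 mm.

R ≈ 2.95 mm/hr; total ≈ 38 mm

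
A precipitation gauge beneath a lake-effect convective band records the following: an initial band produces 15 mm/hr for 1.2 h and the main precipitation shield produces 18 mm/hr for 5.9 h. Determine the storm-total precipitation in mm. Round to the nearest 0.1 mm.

Total = Σ Rᵢ Δtᵢ = 15 × 1.2 + 18 × 5.9
      = 18 + 106.2 = 124.2 mm.

total ≈ 124.2 mm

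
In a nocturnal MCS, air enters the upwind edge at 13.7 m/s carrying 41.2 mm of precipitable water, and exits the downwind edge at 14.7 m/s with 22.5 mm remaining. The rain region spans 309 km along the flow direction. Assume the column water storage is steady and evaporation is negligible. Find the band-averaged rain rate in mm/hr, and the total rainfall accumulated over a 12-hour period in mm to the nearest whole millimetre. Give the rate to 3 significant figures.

Column moisture flux per unit crosswind length is F = V × PW.
Inflow: F_in = 13.7 × 41.2 = 564.44 mm·m/s
Outflow: F_out = 14.7 × 22.5 = 330.75 mm·m/s
Steady-state rate R = (F_in − F_out)/L = (564.44 − 330.75) / 309000 m = 7.563e-04 mm/s.
R = 7.563e-04 × 3600 = 2.72 mm/hr.
Over 12 h: total = 2.72 × 12 = 32.64 ≈ 33 mm.

R ≈ 2.72 mm/hr; total ≈ 33 mm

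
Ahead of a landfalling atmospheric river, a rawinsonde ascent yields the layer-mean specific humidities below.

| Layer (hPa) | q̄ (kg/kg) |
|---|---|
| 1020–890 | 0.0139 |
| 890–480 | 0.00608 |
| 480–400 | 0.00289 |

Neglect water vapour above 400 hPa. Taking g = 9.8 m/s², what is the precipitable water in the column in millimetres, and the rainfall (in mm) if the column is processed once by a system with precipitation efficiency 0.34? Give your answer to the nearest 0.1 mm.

PW ≈ 46.2 mm; rainfall ≈ 15.7 mm

Precipitable water is the column-integrated vapour mass per unit area: PW = (1/g) Σ q̄ Δp, with q in kg/kg and Δp in Pa (1 kg/m² of water = 1 mm).
Layer 1020–890 hPa: Δp = 130 hPa = 13000 Pa, q̄ = 0.0139 kg/kg → 0.0139 × 13000 / 9.8 = 18.44 mm
Layer 890–480 hPa: Δp = 410 hPa = 41000 Pa, q̄ = 0.00608 kg/kg → 0.00608 × 41000 / 9.8 = 25.44 mm
Layer 480–400 hPa: Δp = 80 hPa = 8000 Pa, q̄ = 0.00289 kg/kg → 0.00289 × 8000 / 9.8 = 2.36 mm
PW = 18.44 + 25.44 + 2.36 = 46.24 ≈ 46.2 mm.
Rainfall = ε × PW = 0.34 × 46.2 = 15.7 mm.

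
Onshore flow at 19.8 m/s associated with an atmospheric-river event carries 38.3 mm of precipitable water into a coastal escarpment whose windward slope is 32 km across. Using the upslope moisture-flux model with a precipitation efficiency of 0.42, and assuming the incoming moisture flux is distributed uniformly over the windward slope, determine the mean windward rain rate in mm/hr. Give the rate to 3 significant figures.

Incoming column moisture flux per unit ridge length: F = V × PW = 19.8 × 38.3 = 758.34 mm·m/s.
Spread over the 32 km slope with efficiency ε = 0.42: R = ε·F/W = 0.42 × 758.34 / 32000 m = 9.953e-03 mm/s.
R = 9.953e-03 × 3600 = 35.8 mm/hr.

R ≈ 35.8 mm/hr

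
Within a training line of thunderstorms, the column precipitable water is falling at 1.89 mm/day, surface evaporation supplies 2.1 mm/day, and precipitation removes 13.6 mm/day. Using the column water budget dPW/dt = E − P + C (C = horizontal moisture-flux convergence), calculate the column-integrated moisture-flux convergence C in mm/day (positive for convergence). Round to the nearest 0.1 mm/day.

dPW/dt = -1.89 mm/day.
C = dPW/dt − E + P = (-1.89) − 2.1 + 13.6 = 9.6 mm/day.

C ≈ 9.6 mm/day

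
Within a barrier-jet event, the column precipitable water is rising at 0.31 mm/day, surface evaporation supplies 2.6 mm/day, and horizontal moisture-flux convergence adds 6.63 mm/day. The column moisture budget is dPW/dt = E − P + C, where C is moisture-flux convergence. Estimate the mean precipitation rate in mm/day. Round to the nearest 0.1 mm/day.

P ≈ 8.9 mm/day

dPW/dt = +0.31 mm/day.
P = E + C − dPW/dt = 2.6 + (6.63) − (+0.31) = 8.9 mm/day.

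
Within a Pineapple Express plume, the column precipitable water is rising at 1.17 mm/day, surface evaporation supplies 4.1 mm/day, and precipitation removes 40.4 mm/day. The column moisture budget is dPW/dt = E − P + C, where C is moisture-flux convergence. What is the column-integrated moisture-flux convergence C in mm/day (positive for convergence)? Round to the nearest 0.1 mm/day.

C ≈ 37.5 mm/day

dPW/dt = +1.17 mm/day.
C = dPW/dt − E + P = (+1.17) − 4.1 + 40.4 = 37.5 mm/day.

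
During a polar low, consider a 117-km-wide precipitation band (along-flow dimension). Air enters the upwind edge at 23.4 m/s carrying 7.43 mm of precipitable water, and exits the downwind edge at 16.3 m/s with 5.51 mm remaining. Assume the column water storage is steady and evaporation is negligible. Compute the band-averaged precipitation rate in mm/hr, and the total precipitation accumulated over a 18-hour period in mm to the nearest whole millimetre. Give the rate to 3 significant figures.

R ≈ 2.59 mm/hr; total ≈ 47 mm

Column moisture flux per unit crosswind length is F = V × PW.
Inflow: F_in = 23.4 × 7.43 = 173.862 mm·m/s
Outflow: F_out = 16.3 × 5.51 = 89.813 mm·m/s
Steady-state rate R = (F_in − F_out)/L = (173.862 − 89.813) / 117000 m = 7.184e-04 mm/s.
R = 7.184e-04 × 3600 = 2.59 mm/hr.
Over 18 h: total = 2.59 × 18 = 46.62 ≈ 47 mm.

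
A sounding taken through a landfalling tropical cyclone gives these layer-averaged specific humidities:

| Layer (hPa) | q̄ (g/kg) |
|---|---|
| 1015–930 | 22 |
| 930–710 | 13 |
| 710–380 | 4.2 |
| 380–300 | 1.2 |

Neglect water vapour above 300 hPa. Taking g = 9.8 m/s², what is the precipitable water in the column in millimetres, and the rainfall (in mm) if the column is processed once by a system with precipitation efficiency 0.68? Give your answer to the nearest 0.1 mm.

PW ≈ 63.4 mm; rainfall ≈ 43.1 mm

Precipitable water is the column-integrated vapour mass per unit area: PW = (1/g) Σ q̄ Δp, with q in kg/kg and Δp in Pa (1 kg/m² of water = 1 mm).
Layer 1015–930 hPa: Δp = 85 hPa = 8500 Pa, q̄ = 0.022 kg/kg → 0.022 × 8500 / 9.8 = 19.08 mm
Layer 930–710 hPa: Δp = 220 hPa = 22000 Pa, q̄ = 0.013 kg/kg → 0.013 × 22000 / 9.8 = 29.18 mm
Layer 710–380 hPa: Δp = 330 hPa = 33000 Pa, q̄ = 0.0042 kg/kg → 0.0042 × 33000 / 9.8 = 14.14 mm
Layer 380–300 hPa: Δp = 80 hPa = 8000 Pa, q̄ = 0.0012 kg/kg → 0.0012 × 8000 / 9.8 = 0.98 mm
PW = 19.08 + 29.18 + 14.14 + 0.98 = 63.38 ≈ 63.4 mm.
Rainfall = ε × PW = 0.68 × 63.4 = 43.1 mm.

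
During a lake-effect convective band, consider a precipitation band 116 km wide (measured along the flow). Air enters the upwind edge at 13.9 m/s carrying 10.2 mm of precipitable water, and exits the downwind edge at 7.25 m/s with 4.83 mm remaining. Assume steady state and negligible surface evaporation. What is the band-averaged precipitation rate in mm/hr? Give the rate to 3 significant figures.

Column moisture flux per unit crosswind length is F = V × PW.
Inflow: F_in = 13.9 × 10.2 = 141.78 mm·m/s
Outflow: F_out = 7.25 × 4.83 = 35.0175 mm·m/s
Steady-state rate R = (F_in − F_out)/L = (141.78 − 35.0175) / 116000 m = 9.204e-04 mm/s.
R = 9.204e-04 × 3600 = 3.31 mm/hr.

R ≈ 3.31 mm/hr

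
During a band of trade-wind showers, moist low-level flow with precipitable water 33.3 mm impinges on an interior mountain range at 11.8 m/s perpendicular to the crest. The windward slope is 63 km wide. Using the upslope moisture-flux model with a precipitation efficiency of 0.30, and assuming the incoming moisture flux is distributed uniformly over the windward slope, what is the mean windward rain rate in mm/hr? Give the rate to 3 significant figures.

R ≈ 6.74 mm/hr

Incoming column moisture flux per unit ridge length: F = V × PW = 11.8 × 33.3 = 392.94 mm·m/s.
Spread over the 63 km slope with efficiency ε = 0.30: R = ε·F/W = 0.30 × 392.94 / 63000 m = 1.871e-03 mm/s.
R = 1.871e-03 × 3600 = 6.74 mm/hr.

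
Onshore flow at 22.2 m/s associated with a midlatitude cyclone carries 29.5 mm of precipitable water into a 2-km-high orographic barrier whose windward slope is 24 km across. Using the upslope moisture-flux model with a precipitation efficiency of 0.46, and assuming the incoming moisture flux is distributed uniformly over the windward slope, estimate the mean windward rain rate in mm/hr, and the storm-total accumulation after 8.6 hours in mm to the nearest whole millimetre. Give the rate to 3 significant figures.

Incoming column moisture flux per unit ridge length: F = V × PW = 22.2 × 29.5 = 654.9 mm·m/s.
Spread over the 24 km slope with efficiency ε = 0.46: R = ε·F/W = 0.46 × 654.9 / 24000 m = 1.255e-02 mm/s.
R = 1.255e-02 × 3600 = 45.2 mm/hr.
Over 8.6 h: total = 45.2 × 8.6 = 388.72 ≈ 389 mm.

R ≈ 45.2 mm/hr; total ≈ 389 mm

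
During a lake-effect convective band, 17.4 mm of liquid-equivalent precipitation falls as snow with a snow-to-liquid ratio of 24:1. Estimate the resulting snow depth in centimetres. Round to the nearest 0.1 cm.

snow depth ≈ 41.8 cm

Snow depth = liquid × ratio = 17.4 mm × 24 = 417.6 mm = 41.8 cm.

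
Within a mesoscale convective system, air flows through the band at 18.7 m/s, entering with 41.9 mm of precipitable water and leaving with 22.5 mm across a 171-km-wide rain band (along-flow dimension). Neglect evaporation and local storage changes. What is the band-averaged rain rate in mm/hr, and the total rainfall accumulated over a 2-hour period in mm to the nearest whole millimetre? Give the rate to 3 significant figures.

R ≈ 7.64 mm/hr; total ≈ 15 mm

Column moisture flux per unit crosswind length is F = V × PW.
Inflow: F_in = 18.7 × 41.9 = 783.53 mm·m/s
Outflow: F_out = 18.7 × 22.5 = 420.75 mm·m/s
Steady-state rate R = (F_in − F_out)/L = (783.53 − 420.75) / 171000 m = 2.122e-03 mm/s.
R = 2.122e-03 × 3600 = 7.64 mm/hr.
Over 2 h: total = 7.64 × 2 = 15.28 ≈ 15 mm.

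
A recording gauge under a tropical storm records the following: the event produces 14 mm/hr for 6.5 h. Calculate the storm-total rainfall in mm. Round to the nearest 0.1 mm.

total ≈ 91.0 mm

Total = Σ Rᵢ Δtᵢ = 14 × 6.5
      = 91 = 91.0 mm.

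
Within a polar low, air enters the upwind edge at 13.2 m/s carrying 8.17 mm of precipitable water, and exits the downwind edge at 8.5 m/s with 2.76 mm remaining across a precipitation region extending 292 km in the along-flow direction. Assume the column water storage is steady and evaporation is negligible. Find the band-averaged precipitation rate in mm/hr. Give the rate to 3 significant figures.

Column moisture flux per unit crosswind length is F = V × PW.
Inflow: F_in = 13.2 × 8.17 = 107.844 mm·m/s
Outflow: F_out = 8.5 × 2.76 = 23.46 mm·m/s
Steady-state rate R = (F_in − F_out)/L = (107.844 − 23.46) / 292000 m = 2.890e-04 mm/s.
R = 2.890e-04 × 3600 = 1.04 mm/hr.

R ≈ 1.04 mm/hr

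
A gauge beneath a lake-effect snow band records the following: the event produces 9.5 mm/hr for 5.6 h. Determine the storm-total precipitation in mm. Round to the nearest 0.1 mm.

Total = Σ Rᵢ Δtᵢ = 9.5 × 5.6
      = 53.2 = 53.2 mm.

total ≈ 53.2 mm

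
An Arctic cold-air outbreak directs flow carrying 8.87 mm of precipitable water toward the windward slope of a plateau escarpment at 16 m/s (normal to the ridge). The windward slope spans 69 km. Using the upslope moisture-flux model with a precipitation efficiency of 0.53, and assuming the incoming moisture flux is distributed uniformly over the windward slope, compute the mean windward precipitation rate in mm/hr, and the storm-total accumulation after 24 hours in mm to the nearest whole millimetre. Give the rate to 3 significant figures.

R ≈ 3.92 mm/hr; total ≈ 94 mm

Incoming column moisture flux per unit ridge length: F = V × PW = 16 × 8.87 = 141.92 mm·m/s.
Spread over the 69 km slope with efficiency ε = 0.53: R = ε·F/W = 0.53 × 141.92 / 69000 m = 1.090e-03 mm/s.
R = 1.090e-03 × 3600 = 3.92 mm/hr.
Over 24 h: total = 3.92 × 24 = 94.08 ≈ 94 mm.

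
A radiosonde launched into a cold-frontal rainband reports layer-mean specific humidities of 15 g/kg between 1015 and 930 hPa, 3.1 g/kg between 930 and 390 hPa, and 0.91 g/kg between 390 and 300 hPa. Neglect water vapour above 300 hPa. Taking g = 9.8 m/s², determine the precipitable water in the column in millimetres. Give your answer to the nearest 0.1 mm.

PW ≈ 30.9 mm

Precipitable water is the column-integrated vapour mass per unit area: PW = (1/g) Σ q̄ Δp, with q in kg/kg and Δp in Pa (1 kg/m² of water = 1 mm).
Layer 1015–930 hPa: Δp = 85 hPa = 8500 Pa, q̄ = 0.015 kg/kg → 0.015 × 8500 / 9.8 = 13.01 mm
Layer 930–390 hPa: Δp = 540 hPa = 54000 Pa, q̄ = 0.0031 kg/kg → 0.0031 × 54000 / 9.8 = 17.08 mm
Layer 390–300 hPa: Δp = 90 hPa = 9000 Pa, q̄ = 0.00091 kg/kg → 0.00091 × 9000 / 9.8 = 0.84 mm
PW = 13.01 + 17.08 + 0.84 = 30.93 ≈ 30.9 mm.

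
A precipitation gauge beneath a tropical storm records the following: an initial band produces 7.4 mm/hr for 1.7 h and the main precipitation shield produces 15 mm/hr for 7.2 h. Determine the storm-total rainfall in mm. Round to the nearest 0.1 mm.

total ≈ 120.6 mm

Total = Σ Rᵢ Δtᵢ = 7.4 × 1.7 + 15 × 7.2
      = 12.58 + 108 = 120.6 mm.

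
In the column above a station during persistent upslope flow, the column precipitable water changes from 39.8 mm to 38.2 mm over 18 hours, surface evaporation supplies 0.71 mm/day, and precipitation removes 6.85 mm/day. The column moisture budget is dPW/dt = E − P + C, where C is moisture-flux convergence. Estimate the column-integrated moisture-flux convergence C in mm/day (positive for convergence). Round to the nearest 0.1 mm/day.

dPW/dt = (38.2 − 39.8) mm / (18/24 day) = -2.133 mm/day.
C = dPW/dt − E + P = (-2.133) − 0.71 + 6.85 = 4.0 mm/day.

C ≈ 4.0 mm/day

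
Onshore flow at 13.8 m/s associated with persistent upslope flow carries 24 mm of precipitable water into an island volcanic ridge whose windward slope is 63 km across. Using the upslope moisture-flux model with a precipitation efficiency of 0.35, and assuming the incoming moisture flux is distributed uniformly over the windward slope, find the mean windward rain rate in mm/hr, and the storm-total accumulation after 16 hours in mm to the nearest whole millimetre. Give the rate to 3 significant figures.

Incoming column moisture flux per unit ridge length: F = V × PW = 13.8 × 24 = 331.2 mm·m/s.
Spread over the 63 km slope with efficiency ε = 0.35: R = ε·F/W = 0.35 × 331.2 / 63000 m = 1.840e-03 mm/s.
R = 1.840e-03 × 3600 = 6.62 mm/hr.
Over 16 h: total = 6.62 × 16 = 105.92 ≈ 106 mm.

R ≈ 6.62 mm/hr; total ≈ 106 mm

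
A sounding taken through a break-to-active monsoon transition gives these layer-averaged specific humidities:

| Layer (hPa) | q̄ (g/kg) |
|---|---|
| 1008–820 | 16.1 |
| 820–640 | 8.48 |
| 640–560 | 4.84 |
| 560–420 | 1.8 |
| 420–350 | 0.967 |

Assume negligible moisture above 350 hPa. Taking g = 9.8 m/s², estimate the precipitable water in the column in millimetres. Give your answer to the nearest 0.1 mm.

Precipitable water is the column-integrated vapour mass per unit area: PW = (1/g) Σ q̄ Δp, with q in kg/kg and Δp in Pa (1 kg/m² of water = 1 mm).
Layer 1008–820 hPa: Δp = 188 hPa = 18800 Pa, q̄ = 0.0161 kg/kg → 0.0161 × 18800 / 9.8 = 30.89 mm
Layer 820–640 hPa: Δp = 180 hPa = 18000 Pa, q̄ = 0.00848 kg/kg → 0.00848 × 18000 / 9.8 = 15.58 mm
Layer 640–560 hPa: Δp = 80 hPa = 8000 Pa, q̄ = 0.00484 kg/kg → 0.00484 × 8000 / 9.8 = 3.95 mm
Layer 560–420 hPa: Δp = 140 hPa = 14000 Pa, q̄ = 0.0018 kg/kg → 0.0018 × 14000 / 9.8 = 2.57 mm
Layer 420–350 hPa: Δp = 70 hPa = 7000 Pa, q̄ = 0.000967 kg/kg → 0.000967 × 7000 / 9.8 = 0.69 mm
PW = 30.89 + 15.58 + 3.95 + 2.57 + 0.69 = 53.68 ≈ 53.7 mm.

PW ≈ 53.7 mm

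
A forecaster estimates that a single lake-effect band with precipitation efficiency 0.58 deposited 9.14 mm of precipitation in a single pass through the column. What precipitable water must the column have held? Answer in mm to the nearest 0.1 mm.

PW = precipitation / ε = 9.14 / 0.58 = 15.8 mm.

PW ≈ 15.8 mm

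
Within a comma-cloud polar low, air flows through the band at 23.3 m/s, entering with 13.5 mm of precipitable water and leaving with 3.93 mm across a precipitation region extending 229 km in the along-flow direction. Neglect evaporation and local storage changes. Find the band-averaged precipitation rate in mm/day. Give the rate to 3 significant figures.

R ≈ 84.1 mm/day

Column moisture flux per unit crosswind length is F = V × PW.
Inflow: F_in = 23.3 × 13.5 = 314.55 mm·m/s
Outflow: F_out = 23.3 × 3.93 = 91.569 mm·m/s
Steady-state rate R = (F_in − F_out)/L = (314.55 − 91.569) / 229000 m = 9.737e-04 mm/s.
R = 9.737e-04 × 3600 × 24 = 84.1 mm/day.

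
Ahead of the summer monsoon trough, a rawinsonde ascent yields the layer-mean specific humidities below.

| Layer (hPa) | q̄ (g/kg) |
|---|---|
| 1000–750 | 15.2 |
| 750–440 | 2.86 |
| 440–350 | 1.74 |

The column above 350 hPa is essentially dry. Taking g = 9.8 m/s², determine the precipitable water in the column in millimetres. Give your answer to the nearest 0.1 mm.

Precipitable water is the column-integrated vapour mass per unit area: PW = (1/g) Σ q̄ Δp, with q in kg/kg and Δp in Pa (1 kg/m² of water = 1 mm).
Layer 1000–750 hPa: Δp = 250 hPa = 25000 Pa, q̄ = 0.0152 kg/kg → 0.0152 × 25000 / 9.8 = 38.78 mm
Layer 750–440 hPa: Δp = 310 hPa = 31000 Pa, q̄ = 0.00286 kg/kg → 0.00286 × 31000 / 9.8 = 9.05 mm
Layer 440–350 hPa: Δp = 90 hPa = 9000 Pa, q̄ = 0.00174 kg/kg → 0.00174 × 9000 / 9.8 = 1.60 mm
PW = 38.78 + 9.05 + 1.60 = 49.43 ≈ 49.4 mm.

PW ≈ 49.4 mm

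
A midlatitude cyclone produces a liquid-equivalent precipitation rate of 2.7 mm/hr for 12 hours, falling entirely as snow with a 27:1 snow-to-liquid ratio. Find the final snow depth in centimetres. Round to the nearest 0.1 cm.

snow depth ≈ 87.5 cm

Liquid-equivalent depth = 2.7 × 12 = 32.4 mm.
Snow depth = 32.4 mm × 27 = 874.8 mm = 87.5 cm.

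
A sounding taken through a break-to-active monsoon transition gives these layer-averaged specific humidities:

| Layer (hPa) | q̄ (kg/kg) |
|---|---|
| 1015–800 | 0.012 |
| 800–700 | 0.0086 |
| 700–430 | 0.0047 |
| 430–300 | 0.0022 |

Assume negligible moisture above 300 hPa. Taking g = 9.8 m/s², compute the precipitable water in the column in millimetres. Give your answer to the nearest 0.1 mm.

Precipitable water is the column-integrated vapour mass per unit area: PW = (1/g) Σ q̄ Δp, with q in kg/kg and Δp in Pa (1 kg/m² of water = 1 mm).
Layer 1015–800 hPa: Δp = 215 hPa = 21500 Pa, q̄ = 0.012 kg/kg → 0.012 × 21500 / 9.8 = 26.33 mm
Layer 800–700 hPa: Δp = 100 hPa = 10000 Pa, q̄ = 0.0086 kg/kg → 0.0086 × 10000 / 9.8 = 8.78 mm
Layer 700–430 hPa: Δp = 270 hPa = 27000 Pa, q̄ = 0.0047 kg/kg → 0.0047 × 27000 / 9.8 = 12.95 mm
Layer 430–300 hPa: Δp = 130 hPa = 13000 Pa, q̄ = 0.0022 kg/kg → 0.0022 × 13000 / 9.8 = 2.92 mm
PW = 26.33 + 8.78 + 12.95 + 2.92 = 50.98 ≈ 51.0 mm.

PW ≈ 51.0 mm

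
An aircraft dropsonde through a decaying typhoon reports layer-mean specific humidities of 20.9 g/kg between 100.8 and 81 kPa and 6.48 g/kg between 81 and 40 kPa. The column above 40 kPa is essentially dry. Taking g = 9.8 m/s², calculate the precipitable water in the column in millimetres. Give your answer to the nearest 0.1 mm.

Precipitable water is the column-integrated vapour mass per unit area: PW = (1/g) Σ q̄ Δp, with q in kg/kg and Δp in Pa (1 kg/m² of water = 1 mm).
Layer 100.8–81 kPa: Δp = 198 hPa = 19800 Pa, q̄ = 0.0209 kg/kg → 0.0209 × 19800 / 9.8 = 42.23 mm
Layer 81–40 kPa: Δp = 410 hPa = 41000 Pa, q̄ = 0.00648 kg/kg → 0.00648 × 41000 / 9.8 = 27.11 mm
PW = 42.23 + 27.11 = 69.34 ≈ 69.3 mm.

PW ≈ 69.3 mm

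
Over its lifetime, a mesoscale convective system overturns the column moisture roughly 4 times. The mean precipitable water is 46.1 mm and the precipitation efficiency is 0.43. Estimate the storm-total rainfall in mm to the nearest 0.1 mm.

Each cycle deposits ε × PW = 0.43 × 46.1 = 19.823 mm.
Over 4 cycles: 4 × 19.823 = 79.3 mm.

rainfall ≈ 79.3 mm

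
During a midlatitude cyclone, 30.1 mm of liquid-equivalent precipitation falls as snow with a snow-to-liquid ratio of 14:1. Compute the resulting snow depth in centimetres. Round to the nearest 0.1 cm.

snow depth ≈ 42.1 cm

Snow depth = liquid × ratio = 30.1 mm × 14 = 421.4 mm = 42.1 cm.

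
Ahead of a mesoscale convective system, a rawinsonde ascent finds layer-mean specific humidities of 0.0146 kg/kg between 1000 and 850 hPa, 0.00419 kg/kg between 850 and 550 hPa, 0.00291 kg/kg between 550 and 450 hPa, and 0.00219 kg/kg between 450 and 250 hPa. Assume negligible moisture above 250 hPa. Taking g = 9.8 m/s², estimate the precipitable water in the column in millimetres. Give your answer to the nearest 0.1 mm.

PW ≈ 42.6 mm

Precipitable water is the column-integrated vapour mass per unit area: PW = (1/g) Σ q̄ Δp, with q in kg/kg and Δp in Pa (1 kg/m² of water = 1 mm).
Layer 1000–850 hPa: Δp = 150 hPa = 15000 Pa, q̄ = 0.0146 kg/kg → 0.0146 × 15000 / 9.8 = 22.35 mm
Layer 850–550 hPa: Δp = 300 hPa = 30000 Pa, q̄ = 0.00419 kg/kg → 0.00419 × 30000 / 9.8 = 12.83 mm
Layer 550–450 hPa: Δp = 100 hPa = 10000 Pa, q̄ = 0.00291 kg/kg → 0.00291 × 10000 / 9.8 = 2.97 mm
Layer 450–250 hPa: Δp = 200 hPa = 20000 Pa, q̄ = 0.00219 kg/kg → 0.00219 × 20000 / 9.8 = 4.47 mm
PW = 22.35 + 12.83 + 2.97 + 4.47 = 42.62 ≈ 42.6 mm.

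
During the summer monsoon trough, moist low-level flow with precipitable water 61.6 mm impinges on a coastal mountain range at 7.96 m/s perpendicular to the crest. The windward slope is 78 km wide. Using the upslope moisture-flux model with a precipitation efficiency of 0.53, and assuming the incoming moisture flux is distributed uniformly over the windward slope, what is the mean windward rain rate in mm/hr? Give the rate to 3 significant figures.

R ≈ 12.0 mm/hr

Incoming column moisture flux per unit ridge length: F = V × PW = 7.96 × 61.6 = 490.336 mm·m/s.
Spread over the 78 km slope with efficiency ε = 0.53: R = ε·F/W = 0.53 × 490.336 / 78000 m = 3.332e-03 mm/s.
R = 3.332e-03 × 3600 = 12.0 mm/hr.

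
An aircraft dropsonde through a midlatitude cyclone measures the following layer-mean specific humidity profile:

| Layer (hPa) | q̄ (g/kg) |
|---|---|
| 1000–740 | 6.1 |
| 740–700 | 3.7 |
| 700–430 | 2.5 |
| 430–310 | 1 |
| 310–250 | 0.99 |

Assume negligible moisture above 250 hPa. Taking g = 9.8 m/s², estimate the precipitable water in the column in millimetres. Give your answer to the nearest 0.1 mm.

PW ≈ 26.4 mm

Precipitable water is the column-integrated vapour mass per unit area: PW = (1/g) Σ q̄ Δp, with q in kg/kg and Δp in Pa (1 kg/m² of water = 1 mm).
Layer 1000–740 hPa: Δp = 260 hPa = 26000 Pa, q̄ = 0.0061 kg/kg → 0.0061 × 26000 / 9.8 = 16.18 mm
Layer 740–700 hPa: Δp = 40 hPa = 4000 Pa, q̄ = 0.0037 kg/kg → 0.0037 × 4000 / 9.8 = 1.51 mm
Layer 700–430 hPa: Δp = 270 hPa = 27000 Pa, q̄ = 0.0025 kg/kg → 0.0025 × 27000 / 9.8 = 6.89 mm
Layer 430–310 hPa: Δp = 120 hPa = 12000 Pa, q̄ = 0.001 kg/kg → 0.001 × 12000 / 9.8 = 1.22 mm
Layer 310–250 hPa: Δp = 60 hPa = 6000 Pa, q̄ = 0.00099 kg/kg → 0.00099 × 6000 / 9.8 = 0.61 mm
PW = 16.18 + 1.51 + 6.89 + 1.22 + 0.61 = 26.41 ≈ 26.4 mm.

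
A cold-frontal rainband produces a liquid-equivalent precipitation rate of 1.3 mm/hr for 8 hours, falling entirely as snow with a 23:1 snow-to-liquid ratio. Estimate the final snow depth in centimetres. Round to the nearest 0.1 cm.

Liquid-equivalent depth = 1.3 × 8 = 10.4 mm.
Snow depth = 10.4 mm × 23 = 239.2 mm = 23.9 cm.

snow depth ≈ 23.9 cm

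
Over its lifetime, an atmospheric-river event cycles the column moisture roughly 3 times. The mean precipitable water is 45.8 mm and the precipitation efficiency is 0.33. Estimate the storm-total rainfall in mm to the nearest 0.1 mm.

rainfall ≈ 45.3 mm

Each cycle deposits ε × PW = 0.33 × 45.8 = 15.114 mm.
Over 3 cycles: 3 × 15.114 = 45.3 mm.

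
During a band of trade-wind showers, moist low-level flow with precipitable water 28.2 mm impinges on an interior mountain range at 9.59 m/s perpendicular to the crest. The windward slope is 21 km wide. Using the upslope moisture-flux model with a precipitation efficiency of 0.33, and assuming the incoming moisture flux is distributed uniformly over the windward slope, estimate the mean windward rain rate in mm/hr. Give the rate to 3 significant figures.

Incoming column moisture flux per unit ridge length: F = V × PW = 9.59 × 28.2 = 270.438 mm·m/s.
Spread over the 21 km slope with efficiency ε = 0.33: R = ε·F/W = 0.33 × 270.438 / 21000 m = 4.250e-03 mm/s.
R = 4.250e-03 × 3600 = 15.3 mm/hr.

R ≈ 15.3 mm/hr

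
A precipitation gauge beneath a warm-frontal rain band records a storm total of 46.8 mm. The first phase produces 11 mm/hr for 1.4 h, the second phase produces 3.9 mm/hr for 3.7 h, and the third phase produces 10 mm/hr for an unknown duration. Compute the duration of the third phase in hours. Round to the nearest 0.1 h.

Known phases: 11 × 1.4 + 3.9 × 3.7 = 15.4 + 14.43 = 29.83 mm.
Remaining depth = 46.8 − 29.83 = 16.97 mm.
Duration = 16.97 / 10 = 1.7 h.

duration ≈ 1.7 h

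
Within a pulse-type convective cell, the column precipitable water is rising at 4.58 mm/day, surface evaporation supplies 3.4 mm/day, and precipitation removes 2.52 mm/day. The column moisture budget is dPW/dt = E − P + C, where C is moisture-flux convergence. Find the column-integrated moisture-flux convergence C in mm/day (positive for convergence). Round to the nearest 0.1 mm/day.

C ≈ 3.7 mm/day

dPW/dt = +4.58 mm/day.
C = dPW/dt − E + P = (+4.58) − 3.4 + 2.52 = 3.7 mm/day.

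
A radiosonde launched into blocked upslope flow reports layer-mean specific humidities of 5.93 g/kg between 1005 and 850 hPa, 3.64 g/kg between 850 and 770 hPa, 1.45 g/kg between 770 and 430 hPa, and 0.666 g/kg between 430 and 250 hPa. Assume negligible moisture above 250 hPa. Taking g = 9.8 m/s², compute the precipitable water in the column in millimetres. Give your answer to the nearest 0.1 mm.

Precipitable water is the column-integrated vapour mass per unit area: PW = (1/g) Σ q̄ Δp, with q in kg/kg and Δp in Pa (1 kg/m² of water = 1 mm).
Layer 1005–850 hPa: Δp = 155 hPa = 15500 Pa, q̄ = 0.00593 kg/kg → 0.00593 × 15500 / 9.8 = 9.38 mm
Layer 850–770 hPa: Δp = 80 hPa = 8000 Pa, q̄ = 0.00364 kg/kg → 0.00364 × 8000 / 9.8 = 2.97 mm
Layer 770–430 hPa: Δp = 340 hPa = 34000 Pa, q̄ = 0.00145 kg/kg → 0.00145 × 34000 / 9.8 = 5.03 mm
Layer 430–250 hPa: Δp = 180 hPa = 18000 Pa, q̄ = 0.000666 kg/kg → 0.000666 × 18000 / 9.8 = 1.22 mm
PW = 9.38 + 2.97 + 5.03 + 1.22 = 18.60 ≈ 18.6 mm.

PW ≈ 18.6 mm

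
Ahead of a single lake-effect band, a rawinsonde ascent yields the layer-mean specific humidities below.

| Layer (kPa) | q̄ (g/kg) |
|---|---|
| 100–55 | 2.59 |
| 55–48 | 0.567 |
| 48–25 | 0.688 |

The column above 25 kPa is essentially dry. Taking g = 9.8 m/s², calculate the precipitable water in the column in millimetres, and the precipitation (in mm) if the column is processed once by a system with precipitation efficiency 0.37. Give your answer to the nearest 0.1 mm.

PW ≈ 13.9 mm; precipitation ≈ 5.1 mm

Precipitable water is the column-integrated vapour mass per unit area: PW = (1/g) Σ q̄ Δp, with q in kg/kg and Δp in Pa (1 kg/m² of water = 1 mm).
Layer 100–55 kPa: Δp = 450 hPa = 45000 Pa, q̄ = 0.00259 kg/kg → 0.00259 × 45000 / 9.8 = 11.89 mm
Layer 55–48 kPa: Δp = 70 hPa = 7000 Pa, q̄ = 0.000567 kg/kg → 0.000567 × 7000 / 9.8 = 0.40 mm
Layer 48–25 kPa: Δp = 230 hPa = 23000 Pa, q̄ = 0.000688 kg/kg → 0.000688 × 23000 / 9.8 = 1.61 mm
PW = 11.89 + 0.40 + 1.61 = 13.90 ≈ 13.9 mm.
Precipitation = ε × PW = 0.37 × 13.9 = 5.1 mm.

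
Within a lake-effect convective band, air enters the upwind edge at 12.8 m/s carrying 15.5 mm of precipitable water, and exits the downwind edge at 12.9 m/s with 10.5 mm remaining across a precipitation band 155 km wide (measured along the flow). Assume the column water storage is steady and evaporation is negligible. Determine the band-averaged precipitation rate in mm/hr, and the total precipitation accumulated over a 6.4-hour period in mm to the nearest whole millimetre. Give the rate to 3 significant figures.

Column moisture flux per unit crosswind length is F = V × PW.
Inflow: F_in = 12.8 × 15.5 = 198.4 mm·m/s
Outflow: F_out = 12.9 × 10.5 = 135.45 mm·m/s
Steady-state rate R = (F_in − F_out)/L = (198.4 − 135.45) / 155000 m = 4.061e-04 mm/s.
R = 4.061e-04 × 3600 = 1.46 mm/hr.
Over 6.4 h: total = 1.46 × 6.4 = 9.344 ≈ 9 mm.

R ≈ 1.46 mm/hr; total ≈ 9 mm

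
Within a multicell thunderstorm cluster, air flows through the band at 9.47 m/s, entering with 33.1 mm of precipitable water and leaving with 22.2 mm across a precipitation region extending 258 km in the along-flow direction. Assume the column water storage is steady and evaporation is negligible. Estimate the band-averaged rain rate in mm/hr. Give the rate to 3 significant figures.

Column moisture flux per unit crosswind length is F = V × PW.
Inflow: F_in = 9.47 × 33.1 = 313.457 mm·m/s
Outflow: F_out = 9.47 × 22.2 = 210.234 mm·m/s
Steady-state rate R = (F_in − F_out)/L = (313.457 − 210.234) / 258000 m = 4.001e-04 mm/s.
R = 4.001e-04 × 3600 = 1.44 mm/hr.

R ≈ 1.44 mm/hr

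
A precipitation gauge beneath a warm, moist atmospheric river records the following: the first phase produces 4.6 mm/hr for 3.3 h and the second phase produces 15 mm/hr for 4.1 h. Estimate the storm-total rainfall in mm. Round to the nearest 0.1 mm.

total ≈ 76.7 mm

Total = Σ Rᵢ Δtᵢ = 4.6 × 3.3 + 15 × 4.1
      = 15.18 + 61.5 = 76.7 mm.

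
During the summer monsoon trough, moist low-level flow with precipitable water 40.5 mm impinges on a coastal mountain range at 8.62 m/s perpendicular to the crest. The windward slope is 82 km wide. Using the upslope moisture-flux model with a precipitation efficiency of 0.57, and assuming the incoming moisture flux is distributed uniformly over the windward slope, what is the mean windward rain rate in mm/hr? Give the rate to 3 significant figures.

R ≈ 8.74 mm/hr

Incoming column moisture flux per unit ridge length: F = V × PW = 8.62 × 40.5 = 349.11 mm·m/s.
Spread over the 82 km slope with efficiency ε = 0.57: R = ε·F/W = 0.57 × 349.11 / 82000 m = 2.427e-03 mm/s.
R = 2.427e-03 × 3600 = 8.74 mm/hr.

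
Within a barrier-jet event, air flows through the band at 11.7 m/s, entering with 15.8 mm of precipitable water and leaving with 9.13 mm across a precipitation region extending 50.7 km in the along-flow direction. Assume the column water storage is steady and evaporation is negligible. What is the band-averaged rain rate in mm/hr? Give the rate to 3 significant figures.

R ≈ 5.54 mm/hr

Column moisture flux per unit crosswind length is F = V × PW.
Inflow: F_in = 11.7 × 15.8 = 184.86 mm·m/s
Outflow: F_out = 11.7 × 9.13 = 106.821 mm·m/s
Steady-state rate R = (F_in − F_out)/L = (184.86 − 106.821) / 50700 m = 1.539e-03 mm/s.
R = 1.539e-03 × 3600 = 5.54 mm/hr.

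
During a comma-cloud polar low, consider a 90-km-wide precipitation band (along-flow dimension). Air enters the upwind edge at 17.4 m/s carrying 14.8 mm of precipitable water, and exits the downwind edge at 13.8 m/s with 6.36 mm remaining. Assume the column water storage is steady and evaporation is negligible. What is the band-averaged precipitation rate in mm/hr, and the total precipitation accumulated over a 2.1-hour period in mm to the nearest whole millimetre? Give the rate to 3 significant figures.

R ≈ 6.79 mm/hr; total ≈ 14 mm

Column moisture flux per unit crosswind length is F = V × PW.
Inflow: F_in = 17.4 × 14.8 = 257.52 mm·m/s
Outflow: F_out = 13.8 × 6.36 = 87.768 mm·m/s
Steady-state rate R = (F_in − F_out)/L = (257.52 − 87.768) / 90000 m = 1.886e-03 mm/s.
R = 1.886e-03 × 3600 = 6.79 mm/hr.
Over 2.1 h: total = 6.79 × 2.1 = 14.259 ≈ 14 mm.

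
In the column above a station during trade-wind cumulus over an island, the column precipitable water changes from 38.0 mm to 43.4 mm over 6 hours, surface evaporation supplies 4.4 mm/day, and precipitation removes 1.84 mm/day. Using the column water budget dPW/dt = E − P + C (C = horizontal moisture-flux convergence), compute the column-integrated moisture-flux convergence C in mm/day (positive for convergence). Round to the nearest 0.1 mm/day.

dPW/dt = (43.4 − 38.0) mm / (6/24 day) = +21.600 mm/day.
C = dPW/dt − E + P = (+21.600) − 4.4 + 1.84 = 19.0 mm/day.

C ≈ 19.0 mm/day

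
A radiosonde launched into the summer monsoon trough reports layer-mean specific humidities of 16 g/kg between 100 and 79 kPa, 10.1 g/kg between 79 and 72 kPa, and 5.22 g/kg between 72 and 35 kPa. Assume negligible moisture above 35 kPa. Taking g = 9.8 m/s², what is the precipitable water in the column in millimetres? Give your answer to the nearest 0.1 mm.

Precipitable water is the column-integrated vapour mass per unit area: PW = (1/g) Σ q̄ Δp, with q in kg/kg and Δp in Pa (1 kg/m² of water = 1 mm).
Layer 100–79 kPa: Δp = 210 hPa = 21000 Pa, q̄ = 0.016 kg/kg → 0.016 × 21000 / 9.8 = 34.29 mm
Layer 79–72 kPa: Δp = 70 hPa = 7000 Pa, q̄ = 0.0101 kg/kg → 0.0101 × 7000 / 9.8 = 7.21 mm
Layer 72–35 kPa: Δp = 370 hPa = 37000 Pa, q̄ = 0.00522 kg/kg → 0.00522 × 37000 / 9.8 = 19.71 mm
PW = 34.29 + 7.21 + 19.71 = 61.21 ≈ 61.2 mm.

PW ≈ 61.2 mm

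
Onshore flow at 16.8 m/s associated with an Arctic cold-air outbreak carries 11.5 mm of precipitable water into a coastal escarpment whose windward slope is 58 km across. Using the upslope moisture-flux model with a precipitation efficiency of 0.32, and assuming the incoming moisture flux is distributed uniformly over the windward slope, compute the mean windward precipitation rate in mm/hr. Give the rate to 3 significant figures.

R ≈ 3.84 mm/hr

Incoming column moisture flux per unit ridge length: F = V × PW = 16.8 × 11.5 = 193.2 mm·m/s.
Spread over the 58 km slope with efficiency ε = 0.32: R = ε·F/W = 0.32 × 193.2 / 58000 m = 1.066e-03 mm/s.
R = 1.066e-03 × 3600 = 3.84 mm/hr.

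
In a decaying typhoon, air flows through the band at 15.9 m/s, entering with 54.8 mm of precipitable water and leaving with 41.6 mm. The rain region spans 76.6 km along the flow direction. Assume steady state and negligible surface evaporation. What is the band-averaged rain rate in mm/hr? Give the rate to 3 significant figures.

R ≈ 9.86 mm/hr

Column moisture flux per unit crosswind length is F = V × PW.
Inflow: F_in = 15.9 × 54.8 = 871.32 mm·m/s
Outflow: F_out = 15.9 × 41.6 = 661.44 mm·m/s
Steady-state rate R = (F_in − F_out)/L = (871.32 − 661.44) / 76600 m = 2.740e-03 mm/s.
R = 2.740e-03 × 3600 = 9.86 mm/hr.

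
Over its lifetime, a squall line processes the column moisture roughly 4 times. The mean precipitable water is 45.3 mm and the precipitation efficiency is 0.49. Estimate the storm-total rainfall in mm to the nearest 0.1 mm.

Each cycle deposits ε × PW = 0.49 × 45.3 = 22.197 mm.
Over 4 cycles: 4 × 22.197 = 88.8 mm.

rainfall ≈ 88.8 mm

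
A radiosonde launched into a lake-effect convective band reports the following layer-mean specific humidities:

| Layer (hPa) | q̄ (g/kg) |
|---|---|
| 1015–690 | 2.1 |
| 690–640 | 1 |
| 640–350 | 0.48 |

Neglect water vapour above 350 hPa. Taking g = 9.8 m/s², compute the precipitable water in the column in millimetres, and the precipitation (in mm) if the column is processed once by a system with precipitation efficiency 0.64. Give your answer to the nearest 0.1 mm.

Precipitable water is the column-integrated vapour mass per unit area: PW = (1/g) Σ q̄ Δp, with q in kg/kg and Δp in Pa (1 kg/m² of water = 1 mm).
Layer 1015–690 hPa: Δp = 325 hPa = 32500 Pa, q̄ = 0.0021 kg/kg → 0.0021 × 32500 / 9.8 = 6.96 mm
Layer 690–640 hPa: Δp = 50 hPa = 5000 Pa, q̄ = 0.001 kg/kg → 0.001 × 5000 / 9.8 = 0.51 mm
Layer 640–350 hPa: Δp = 290 hPa = 29000 Pa, q̄ = 0.00048 kg/kg → 0.00048 × 29000 / 9.8 = 1.42 mm
PW = 6.96 + 0.51 + 1.42 = 8.89 ≈ 8.9 mm.
Precipitation = ε × PW = 0.64 × 8.9 = 5.7 mm.

PW ≈ 8.9 mm; precipitation ≈ 5.7 mm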